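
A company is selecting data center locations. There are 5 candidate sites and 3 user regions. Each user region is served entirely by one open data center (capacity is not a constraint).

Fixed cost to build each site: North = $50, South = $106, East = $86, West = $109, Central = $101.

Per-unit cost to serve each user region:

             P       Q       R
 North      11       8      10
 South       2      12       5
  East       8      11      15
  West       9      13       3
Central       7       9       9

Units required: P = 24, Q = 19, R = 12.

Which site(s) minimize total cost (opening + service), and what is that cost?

For any fixed open set, each user region goes to its cheapest open site; total = fixed + service.
{North, South}: P→South 2·24=48, Q→North 8·19=152, R→South 5·12=60. Service 260; fixed 156; total 416.
{South}: service 336 + fixed 106 = 442
{South, Central}: service 279 + fixed 207 = 486
{North, South, East, West, Central}: P→South 2·24=48, Q→North 8·19=152, R→West 3·12=36. Service 236; fixed 452; total 688.
No other subset beats 416.

Open North and South; minimum total cost 416.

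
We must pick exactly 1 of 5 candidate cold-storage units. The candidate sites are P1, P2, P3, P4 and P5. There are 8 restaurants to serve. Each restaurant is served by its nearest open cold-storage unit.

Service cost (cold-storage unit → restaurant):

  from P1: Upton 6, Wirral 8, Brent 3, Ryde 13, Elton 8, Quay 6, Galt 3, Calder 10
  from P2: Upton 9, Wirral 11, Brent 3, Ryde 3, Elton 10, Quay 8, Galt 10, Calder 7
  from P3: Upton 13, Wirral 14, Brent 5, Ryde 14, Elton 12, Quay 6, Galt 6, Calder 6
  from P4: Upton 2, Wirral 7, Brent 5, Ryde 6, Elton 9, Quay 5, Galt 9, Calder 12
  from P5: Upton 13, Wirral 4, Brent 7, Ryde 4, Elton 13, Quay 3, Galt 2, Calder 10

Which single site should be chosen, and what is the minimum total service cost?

With exactly 1 open, each restaurant uses its cheapest among the chosen.
{P4}: Upton→P4 2, Wirral→P4 7, Brent→P4 5, Ryde→P4 6, Elton→P4 9, Quay→P4 5, Galt→P4 9, Calder→P4 12. Service cost 55.
{P5}: service cost 56
{P1}: service cost 57
Among all 5 size-1 choices, {P4} is lowest.

Choose P4 only; total service cost 55.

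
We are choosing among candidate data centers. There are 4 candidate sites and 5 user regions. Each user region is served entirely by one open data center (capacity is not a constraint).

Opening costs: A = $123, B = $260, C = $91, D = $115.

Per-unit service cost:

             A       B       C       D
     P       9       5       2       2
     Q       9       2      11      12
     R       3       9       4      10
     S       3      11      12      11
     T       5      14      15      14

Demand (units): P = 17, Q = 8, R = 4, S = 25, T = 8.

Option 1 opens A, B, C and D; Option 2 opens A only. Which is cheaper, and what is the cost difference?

Option 2 is cheaper by 291.

Option 1: {A, B, C, D}: P→C 2·17=34, Q→B 2·8=16, R→A 3·4=12, S→A 3·25=75, T→A 5·8=40. Service 177; fixed 589; total 766.
Option 2: {A}: P→A 9·17=153, Q→A 9·8=72, R→A 3·4=12, S→A 3·25=75, T→A 5·8=40. Service 352; fixed 123; total 475.
Difference: |766 − 475| = 291.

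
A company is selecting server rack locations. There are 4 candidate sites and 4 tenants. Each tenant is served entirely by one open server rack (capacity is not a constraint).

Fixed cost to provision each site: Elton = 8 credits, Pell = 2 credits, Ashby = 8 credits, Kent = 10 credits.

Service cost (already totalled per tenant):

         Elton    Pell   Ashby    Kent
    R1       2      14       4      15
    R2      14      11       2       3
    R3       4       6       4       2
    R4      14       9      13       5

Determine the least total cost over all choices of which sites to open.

Minimum total cost: 29

For any fixed open set, each tenant goes to its cheapest open site; total = fixed + service.
{Pell, Ashby}: R1→Ashby 4, R2→Ashby 2, R3→Ashby 4, R4→Pell 9. Service 19; fixed 10; total 29.
{Elton, Kent}: service 12 + fixed 18 = 30
{Ashby}: R1→Ashby 4, R2→Ashby 2, R3→Ashby 4, R4→Ashby 13. Service 23; fixed 8; total 31.
{Elton, Pell, Ashby, Kent}: service 11 + fixed 28 = 39
No other subset beats 29.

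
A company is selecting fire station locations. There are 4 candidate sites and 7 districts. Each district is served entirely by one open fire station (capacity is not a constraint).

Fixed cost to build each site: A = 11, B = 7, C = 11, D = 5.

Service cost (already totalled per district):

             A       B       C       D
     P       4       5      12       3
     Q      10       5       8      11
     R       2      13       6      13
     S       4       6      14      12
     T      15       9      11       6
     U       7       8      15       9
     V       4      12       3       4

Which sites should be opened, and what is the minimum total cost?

For any fixed open set, each district goes to its cheapest open site; total = fixed + service.
{A, D}: P→D 3, Q→A 10, R→A 2, S→A 4, T→D 6, U→A 7, V→A 4. Service 36; fixed 16; total 52.
{A, B}: P→A 4, Q→B 5, R→A 2, S→A 4, T→B 9, U→A 7, V→A 4. Service 35; fixed 18; total 53.
{A, B, D}: P→D 3, Q→B 5, R→A 2, S→A 4, T→D 6, U→A 7, V→A 4. Service 31; fixed 23; total 54.
{A, B, C, D}: P→D 3, Q→B 5, R→A 2, S→A 4, T→D 6, U→A 7, V→C 3. Service 30; fixed 34; total 64.
(All 15 nonempty subsets were checked; A and D is lowest.)

Open A and D; minimum total cost 52.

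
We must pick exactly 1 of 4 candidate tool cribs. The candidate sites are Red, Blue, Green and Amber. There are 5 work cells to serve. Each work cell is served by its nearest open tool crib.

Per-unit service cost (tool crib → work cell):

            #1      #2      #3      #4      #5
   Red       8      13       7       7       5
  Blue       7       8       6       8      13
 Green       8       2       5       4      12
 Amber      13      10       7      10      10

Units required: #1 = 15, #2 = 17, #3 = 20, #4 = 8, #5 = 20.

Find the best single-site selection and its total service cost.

With exactly 1 open, each work cell uses its cheapest among the chosen.
{Green}: #1→Green 8·15=120, #2→Green 2·17=34, #3→Green 5·20=100, #4→Green 4·8=32, #5→Green 12·20=240. Service cost 526.
{Red}: service cost 637
{Blue}: service cost 685
Among all 4 size-1 choices, {Green} is lowest.

Choose Green only; total service cost 526.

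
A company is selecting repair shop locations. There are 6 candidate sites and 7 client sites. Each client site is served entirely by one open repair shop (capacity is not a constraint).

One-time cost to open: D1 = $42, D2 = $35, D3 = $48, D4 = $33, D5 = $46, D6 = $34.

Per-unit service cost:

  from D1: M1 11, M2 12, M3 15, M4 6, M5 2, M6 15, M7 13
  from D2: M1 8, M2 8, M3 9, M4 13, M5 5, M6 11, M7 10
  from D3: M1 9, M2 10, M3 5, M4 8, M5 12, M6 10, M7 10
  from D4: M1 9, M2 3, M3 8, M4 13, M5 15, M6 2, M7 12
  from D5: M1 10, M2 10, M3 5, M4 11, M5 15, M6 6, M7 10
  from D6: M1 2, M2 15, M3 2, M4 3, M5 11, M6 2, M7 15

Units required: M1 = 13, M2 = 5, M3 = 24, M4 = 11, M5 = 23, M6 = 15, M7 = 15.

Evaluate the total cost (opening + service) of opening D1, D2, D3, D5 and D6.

Each client site is assigned to its cheapest site among the open ones.
{D1, D2, D3, D5, D6}: M1→D6 2·13=26, M2→D2 8·5=40, M3→D6 2·24=48, M4→D6 3·11=33, M5→D1 2·23=46, M6→D6 2·15=30, M7→D2 10·15=150. Service 373; fixed 205; total 578.

Total cost: 578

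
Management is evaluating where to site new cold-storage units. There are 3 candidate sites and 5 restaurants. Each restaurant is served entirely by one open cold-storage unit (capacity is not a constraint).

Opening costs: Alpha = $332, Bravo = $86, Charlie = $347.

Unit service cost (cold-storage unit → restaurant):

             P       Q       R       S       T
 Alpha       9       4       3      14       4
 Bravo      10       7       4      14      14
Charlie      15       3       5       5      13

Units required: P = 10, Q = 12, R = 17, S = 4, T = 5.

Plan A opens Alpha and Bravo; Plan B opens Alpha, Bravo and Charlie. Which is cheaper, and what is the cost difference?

Plan A is cheaper by 299.

Plan A: {Alpha, Bravo}: P→Alpha 9·10=90, Q→Alpha 4·12=48, R→Alpha 3·17=51, S→Alpha 14·4=56, T→Alpha 4·5=20. Service 265; fixed 418; total 683.
Plan B: {Alpha, Bravo, Charlie}: P→Alpha 9·10=90, Q→Charlie 3·12=36, R→Alpha 3·17=51, S→Charlie 5·4=20, T→Alpha 4·5=20. Service 217; fixed 765; total 982.
Difference: |683 − 982| = 299.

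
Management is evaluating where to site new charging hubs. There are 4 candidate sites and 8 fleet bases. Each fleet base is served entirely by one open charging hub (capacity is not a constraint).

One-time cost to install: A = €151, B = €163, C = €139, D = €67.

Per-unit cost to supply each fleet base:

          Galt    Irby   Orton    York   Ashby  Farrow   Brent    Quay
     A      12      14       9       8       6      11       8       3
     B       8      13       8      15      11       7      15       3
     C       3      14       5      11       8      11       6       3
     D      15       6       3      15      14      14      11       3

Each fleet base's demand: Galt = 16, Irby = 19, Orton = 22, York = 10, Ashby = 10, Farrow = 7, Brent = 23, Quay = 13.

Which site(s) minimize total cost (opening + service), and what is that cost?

For any fixed open set, each fleet base goes to its cheapest open site; total = fixed + service.
{C, D}: Galt→C 3·16=48, Irby→D 6·19=114, Orton→D 3·22=66, York→C 11·10=110, Ashby→C 8·10=80, Farrow→C 11·7=77, Brent→C 6·23=138, Quay→C 3·13=39. Service 672; fixed 206; total 878.
{A, C, D}: service 622 + fixed 357 = 979
{C}: Galt→C 3·16=48, Irby→C 14·19=266, Orton→C 5·22=110, York→C 11·10=110, Ashby→C 8·10=80, Farrow→C 11·7=77, Brent→C 6·23=138, Quay→C 3·13=39. Service 868; fixed 139; total 1007.
{A, B, C, D}: service 594 + fixed 520 = 1114
No other subset beats 878.

Open C and D; minimum total cost 878.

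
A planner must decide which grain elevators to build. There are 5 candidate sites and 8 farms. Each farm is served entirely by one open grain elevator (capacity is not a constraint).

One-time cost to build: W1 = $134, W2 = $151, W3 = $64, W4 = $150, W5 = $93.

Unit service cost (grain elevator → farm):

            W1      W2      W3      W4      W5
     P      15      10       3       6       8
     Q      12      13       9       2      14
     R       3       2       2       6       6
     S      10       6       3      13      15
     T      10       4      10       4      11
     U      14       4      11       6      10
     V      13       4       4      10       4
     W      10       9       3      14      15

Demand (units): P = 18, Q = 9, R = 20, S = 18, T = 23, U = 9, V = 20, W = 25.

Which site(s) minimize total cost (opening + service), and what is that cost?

Open W3 and W4; minimum total cost 681.

For any fixed open set, each farm goes to its cheapest open site; total = fixed + service.
{W3, W4}: P→W3 3·18=54, Q→W4 2·9=18, R→W3 2·20=40, S→W3 3·18=54, T→W4 4·23=92, U→W4 6·9=54, V→W3 4·20=80, W→W3 3·25=75. Service 467; fixed 214; total 681.
{W2, W3}: P→W3 3·18=54, Q→W3 9·9=81, R→W2 2·20=40, S→W3 3·18=54, T→W2 4·23=92, U→W2 4·9=36, V→W2 4·20=80, W→W3 3·25=75. Service 512; fixed 215; total 727.
{W3, W4, W5}: P→W3 3·18=54, Q→W4 2·9=18, R→W3 2·20=40, S→W3 3·18=54, T→W4 4·23=92, U→W4 6·9=54, V→W3 4·20=80, W→W3 3·25=75. Service 467; fixed 307; total 774.
{W1, W2, W3, W4, W5}: service 449 + fixed 592 = 1041
No other subset beats 681.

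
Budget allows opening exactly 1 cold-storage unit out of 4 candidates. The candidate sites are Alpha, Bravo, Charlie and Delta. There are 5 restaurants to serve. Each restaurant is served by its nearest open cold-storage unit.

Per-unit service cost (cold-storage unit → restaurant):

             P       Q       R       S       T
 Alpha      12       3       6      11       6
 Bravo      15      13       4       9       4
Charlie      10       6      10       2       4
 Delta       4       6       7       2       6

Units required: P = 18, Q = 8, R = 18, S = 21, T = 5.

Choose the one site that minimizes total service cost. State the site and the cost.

With exactly 1 open, each restaurant uses its cheapest among the chosen.
{Delta}: P→Delta 4·18=72, Q→Delta 6·8=48, R→Delta 7·18=126, S→Delta 2·21=42, T→Delta 6·5=30. Service cost 318.
{Charlie}: service cost 470
{Alpha}: service cost 609
Among all 4 size-1 choices, {Delta} is lowest.

Choose Delta only; total service cost 318.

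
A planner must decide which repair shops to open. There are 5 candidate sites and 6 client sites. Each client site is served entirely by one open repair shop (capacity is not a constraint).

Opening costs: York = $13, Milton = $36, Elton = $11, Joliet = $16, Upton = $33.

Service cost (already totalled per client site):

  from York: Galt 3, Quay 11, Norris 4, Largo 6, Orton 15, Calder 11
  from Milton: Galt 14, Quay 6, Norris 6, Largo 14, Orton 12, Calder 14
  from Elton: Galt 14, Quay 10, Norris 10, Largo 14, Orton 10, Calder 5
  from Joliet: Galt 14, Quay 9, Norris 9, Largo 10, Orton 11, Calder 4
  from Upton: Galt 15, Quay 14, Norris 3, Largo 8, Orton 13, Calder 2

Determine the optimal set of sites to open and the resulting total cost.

For any fixed open set, each client site goes to its cheapest open site; total = fixed + service.
{York, Elton}: Galt→York 3, Quay→Elton 10, Norris→York 4, Largo→York 6, Orton→Elton 10, Calder→Elton 5. Service 38; fixed 24; total 62.
{York}: Galt→York 3, Quay→York 11, Norris→York 4, Largo→York 6, Orton→York 15, Calder→York 11. Service 50; fixed 13; total 63.
{York, Joliet}: service 37 + fixed 29 = 66
{York, Milton, Elton, Joliet, Upton}: service 30 + fixed 109 = 139
No other subset beats 62.

Open York and Elton; minimum total cost 62.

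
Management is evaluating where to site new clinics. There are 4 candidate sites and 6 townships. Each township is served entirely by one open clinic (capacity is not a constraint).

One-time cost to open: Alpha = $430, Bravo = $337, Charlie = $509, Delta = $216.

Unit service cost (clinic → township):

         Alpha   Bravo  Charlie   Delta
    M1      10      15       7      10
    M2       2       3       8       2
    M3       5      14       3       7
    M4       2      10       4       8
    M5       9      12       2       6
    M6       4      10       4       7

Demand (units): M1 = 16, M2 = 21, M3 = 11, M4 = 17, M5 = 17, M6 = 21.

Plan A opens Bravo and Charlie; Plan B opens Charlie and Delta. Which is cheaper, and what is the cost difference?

Plan B is cheaper by 142.

Plan A: {Bravo, Charlie}: M1→Charlie 7·16=112, M2→Bravo 3·21=63, M3→Charlie 3·11=33, M4→Charlie 4·17=68, M5→Charlie 2·17=34, M6→Charlie 4·21=84. Service 394; fixed 846; total 1240.
Plan B: {Charlie, Delta}: M1→Charlie 7·16=112, M2→Delta 2·21=42, M3→Charlie 3·11=33, M4→Charlie 4·17=68, M5→Charlie 2·17=34, M6→Charlie 4·21=84. Service 373; fixed 725; total 1098.
Difference: |1240 − 1098| = 142.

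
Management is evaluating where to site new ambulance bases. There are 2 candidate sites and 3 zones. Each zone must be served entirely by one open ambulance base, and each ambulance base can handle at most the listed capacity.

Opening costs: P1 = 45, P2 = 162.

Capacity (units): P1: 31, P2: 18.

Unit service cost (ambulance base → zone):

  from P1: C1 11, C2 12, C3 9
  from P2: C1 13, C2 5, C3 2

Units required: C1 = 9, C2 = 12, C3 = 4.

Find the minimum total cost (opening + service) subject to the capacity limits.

Minimum total cost: 324

Open {P1}: C1→P1 11·9=99, C2→P1 12·12=144, C3→P1 9·4=36.
Loads: P1 carries 25/31. Service 279; fixed 45; total 324.
Next best feasible plan costs 374.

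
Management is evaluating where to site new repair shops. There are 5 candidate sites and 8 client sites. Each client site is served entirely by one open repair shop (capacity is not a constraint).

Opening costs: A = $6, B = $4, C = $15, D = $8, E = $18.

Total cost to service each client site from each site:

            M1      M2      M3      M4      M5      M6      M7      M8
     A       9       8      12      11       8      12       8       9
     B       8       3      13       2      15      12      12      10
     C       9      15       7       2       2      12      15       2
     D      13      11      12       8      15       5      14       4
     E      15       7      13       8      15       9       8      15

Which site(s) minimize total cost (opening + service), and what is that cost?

Open B and C; minimum total cost 67.

For any fixed open set, each client site goes to its cheapest open site; total = fixed + service.
{B, C}: M1→B 8, M2→B 3, M3→C 7, M4→B 2, M5→C 2, M6→B 12, M7→B 12, M8→C 2. Service 48; fixed 19; total 67.
{A, B, D}: service 50 + fixed 18 = 68
{B, C, D}: M1→B 8, M2→B 3, M3→C 7, M4→B 2, M5→C 2, M6→D 5, M7→B 12, M8→C 2. Service 41; fixed 27; total 68.
{A, B, C, D, E}: M1→B 8, M2→B 3, M3→C 7, M4→B 2, M5→C 2, M6→D 5, M7→A 8, M8→C 2. Service 37; fixed 51; total 88.
No other subset beats 67.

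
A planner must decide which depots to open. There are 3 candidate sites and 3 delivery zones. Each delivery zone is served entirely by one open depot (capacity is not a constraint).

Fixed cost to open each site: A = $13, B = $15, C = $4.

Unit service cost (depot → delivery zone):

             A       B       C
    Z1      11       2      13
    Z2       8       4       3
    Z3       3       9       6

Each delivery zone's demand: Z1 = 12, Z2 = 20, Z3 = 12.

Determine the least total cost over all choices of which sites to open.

For any fixed open set, each delivery zone goes to its cheapest open site; total = fixed + service.
{A, B, C}: Z1→B 2·12=24, Z2→C 3·20=60, Z3→A 3·12=36. Service 120; fixed 32; total 152.
{A, B}: Z1→B 2·12=24, Z2→B 4·20=80, Z3→A 3·12=36. Service 140; fixed 28; total 168.
{B, C}: service 156 + fixed 19 = 175
{C}: service 288 + fixed 4 = 292
(All 7 nonempty subsets were checked; A, B and C is lowest.)

Minimum total cost: 152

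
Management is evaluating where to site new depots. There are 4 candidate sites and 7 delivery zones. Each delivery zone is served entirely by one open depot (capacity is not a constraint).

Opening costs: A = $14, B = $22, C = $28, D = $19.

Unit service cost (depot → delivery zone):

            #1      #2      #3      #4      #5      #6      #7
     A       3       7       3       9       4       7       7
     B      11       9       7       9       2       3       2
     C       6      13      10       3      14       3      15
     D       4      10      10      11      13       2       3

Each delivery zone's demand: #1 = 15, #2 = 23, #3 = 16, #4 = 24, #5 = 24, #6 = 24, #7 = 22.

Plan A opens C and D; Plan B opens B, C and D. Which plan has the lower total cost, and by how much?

Plan A: {C, D}: #1→D 4·15=60, #2→D 10·23=230, #3→C 10·16=160, #4→C 3·24=72, #5→D 13·24=312, #6→D 2·24=48, #7→D 3·22=66. Service 948; fixed 47; total 995.
Plan B: {B, C, D}: #1→D 4·15=60, #2→B 9·23=207, #3→B 7·16=112, #4→C 3·24=72, #5→B 2·24=48, #6→D 2·24=48, #7→B 2·22=44. Service 591; fixed 69; total 660.
Difference: |995 − 660| = 335.

Plan B is cheaper by 335.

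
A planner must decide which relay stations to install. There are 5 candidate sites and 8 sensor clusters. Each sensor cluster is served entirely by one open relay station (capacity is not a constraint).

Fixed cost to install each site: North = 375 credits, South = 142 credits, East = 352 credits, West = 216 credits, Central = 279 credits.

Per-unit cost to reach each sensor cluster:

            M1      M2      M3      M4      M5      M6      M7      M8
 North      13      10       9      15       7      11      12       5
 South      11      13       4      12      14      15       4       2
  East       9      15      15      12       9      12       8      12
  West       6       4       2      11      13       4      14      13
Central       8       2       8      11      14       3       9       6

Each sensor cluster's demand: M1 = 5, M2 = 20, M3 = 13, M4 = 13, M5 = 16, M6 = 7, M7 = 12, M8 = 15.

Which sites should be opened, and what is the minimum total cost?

Open South and West; minimum total cost 951.

For any fixed open set, each sensor cluster goes to its cheapest open site; total = fixed + service.
{South, West}: M1→West 6·5=30, M2→West 4·20=80, M3→West 2·13=26, M4→West 11·13=143, M5→West 13·16=208, M6→West 4·7=28, M7→South 4·12=48, M8→South 2·15=30. Service 593; fixed 358; total 951.
{South, Central}: M1→Central 8·5=40, M2→Central 2·20=40, M3→South 4·13=52, M4→Central 11·13=143, M5→South 14·16=224, M6→Central 3·7=21, M7→South 4·12=48, M8→South 2·15=30. Service 598; fixed 421; total 1019.
{Central}: service 770 + fixed 279 = 1049
{North, South, East, West, Central}: M1→West 6·5=30, M2→Central 2·20=40, M3→West 2·13=26, M4→West 11·13=143, M5→North 7·16=112, M6→Central 3·7=21, M7→South 4·12=48, M8→South 2·15=30. Service 450; fixed 1364; total 1814.
No other subset beats 951.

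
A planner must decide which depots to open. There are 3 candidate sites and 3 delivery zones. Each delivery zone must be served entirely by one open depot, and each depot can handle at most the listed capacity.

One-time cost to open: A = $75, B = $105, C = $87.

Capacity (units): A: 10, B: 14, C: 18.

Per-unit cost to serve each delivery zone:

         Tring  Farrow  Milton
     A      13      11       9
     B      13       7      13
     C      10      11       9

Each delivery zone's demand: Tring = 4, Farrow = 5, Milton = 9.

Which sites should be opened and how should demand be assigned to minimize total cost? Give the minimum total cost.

Minimum total cost: 263

Open {C}: Tring→C 10·4=40, Farrow→C 11·5=55, Milton→C 9·9=81.
Loads: C carries 18/18. Service 176; fixed 87; total 263.
Next best feasible plan costs 338.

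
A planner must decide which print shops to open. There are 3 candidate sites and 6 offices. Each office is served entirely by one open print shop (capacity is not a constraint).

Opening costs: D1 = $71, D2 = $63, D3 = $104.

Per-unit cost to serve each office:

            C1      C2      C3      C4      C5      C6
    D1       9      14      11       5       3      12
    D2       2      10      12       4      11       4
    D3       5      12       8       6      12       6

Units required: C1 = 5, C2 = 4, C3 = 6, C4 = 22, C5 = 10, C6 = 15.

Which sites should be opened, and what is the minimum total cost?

Open D1 and D2; minimum total cost 428.

For any fixed open set, each office goes to its cheapest open site; total = fixed + service.
{D1, D2}: C1→D2 2·5=10, C2→D2 10·4=40, C3→D1 11·6=66, C4→D2 4·22=88, C5→D1 3·10=30, C6→D2 4·15=60. Service 294; fixed 134; total 428.
{D2}: service 380 + fixed 63 = 443
{D1, D2, D3}: C1→D2 2·5=10, C2→D2 10·4=40, C3→D3 8·6=48, C4→D2 4·22=88, C5→D1 3·10=30, C6→D2 4·15=60. Service 276; fixed 238; total 514.
No other subset beats 428.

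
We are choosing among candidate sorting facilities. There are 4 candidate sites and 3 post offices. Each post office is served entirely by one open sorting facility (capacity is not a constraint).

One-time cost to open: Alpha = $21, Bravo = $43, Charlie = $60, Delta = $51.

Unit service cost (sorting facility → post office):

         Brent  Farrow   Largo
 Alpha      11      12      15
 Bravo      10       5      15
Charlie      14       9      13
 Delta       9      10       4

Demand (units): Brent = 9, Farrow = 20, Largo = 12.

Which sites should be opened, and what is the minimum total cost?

For any fixed open set, each post office goes to its cheapest open site; total = fixed + service.
{Bravo, Delta}: Brent→Delta 9·9=81, Farrow→Bravo 5·20=100, Largo→Delta 4·12=48. Service 229; fixed 94; total 323.
{Alpha, Bravo, Delta}: service 229 + fixed 115 = 344
{Delta}: service 329 + fixed 51 = 380
{Alpha, Bravo, Charlie, Delta}: service 229 + fixed 175 = 404
(All 15 nonempty subsets were checked; Bravo and Delta is lowest.)

Open Bravo and Delta; minimum total cost 323.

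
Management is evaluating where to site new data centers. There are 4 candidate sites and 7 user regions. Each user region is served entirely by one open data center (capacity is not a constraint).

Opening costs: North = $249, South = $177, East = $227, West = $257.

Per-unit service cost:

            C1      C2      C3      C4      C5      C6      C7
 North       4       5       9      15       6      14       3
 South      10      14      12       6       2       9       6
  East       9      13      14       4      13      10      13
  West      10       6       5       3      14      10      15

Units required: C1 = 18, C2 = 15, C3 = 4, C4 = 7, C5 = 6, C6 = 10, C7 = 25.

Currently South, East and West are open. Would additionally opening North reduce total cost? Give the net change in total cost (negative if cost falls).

No — net change +69 (cost rises by 69).

Current service cost with {South, East, West}: 545.
Adding North: each user region re-picks its cheapest; new service cost 365, saving 180.
Extra fixed cost: 249. Net change = 249 − 180 = 69.
(Totals: 1206 → 1275.)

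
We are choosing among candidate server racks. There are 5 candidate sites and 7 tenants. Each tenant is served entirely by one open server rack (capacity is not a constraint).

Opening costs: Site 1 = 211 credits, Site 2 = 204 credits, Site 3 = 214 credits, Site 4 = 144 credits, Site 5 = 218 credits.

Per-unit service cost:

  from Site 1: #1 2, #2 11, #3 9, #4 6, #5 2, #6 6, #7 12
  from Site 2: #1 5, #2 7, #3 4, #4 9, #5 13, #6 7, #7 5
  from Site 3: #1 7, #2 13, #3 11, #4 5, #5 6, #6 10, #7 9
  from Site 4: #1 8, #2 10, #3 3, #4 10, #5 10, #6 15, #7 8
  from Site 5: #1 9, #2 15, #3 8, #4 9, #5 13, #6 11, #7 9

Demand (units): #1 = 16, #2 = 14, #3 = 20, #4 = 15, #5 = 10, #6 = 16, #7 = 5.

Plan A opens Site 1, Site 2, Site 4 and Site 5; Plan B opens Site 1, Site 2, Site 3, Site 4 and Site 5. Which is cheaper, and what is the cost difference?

Plan A is cheaper by 199.

Plan A: {Site 1, Site 2, Site 4, Site 5}: #1→Site 1 2·16=32, #2→Site 2 7·14=98, #3→Site 4 3·20=60, #4→Site 1 6·15=90, #5→Site 1 2·10=20, #6→Site 1 6·16=96, #7→Site 2 5·5=25. Service 421; fixed 777; total 1198.
Plan B: {Site 1, Site 2, Site 3, Site 4, Site 5}: #1→Site 1 2·16=32, #2→Site 2 7·14=98, #3→Site 4 3·20=60, #4→Site 3 5·15=75, #5→Site 1 2·10=20, #6→Site 1 6·16=96, #7→Site 2 5·5=25. Service 406; fixed 991; total 1397.
Difference: |1198 − 1397| = 199.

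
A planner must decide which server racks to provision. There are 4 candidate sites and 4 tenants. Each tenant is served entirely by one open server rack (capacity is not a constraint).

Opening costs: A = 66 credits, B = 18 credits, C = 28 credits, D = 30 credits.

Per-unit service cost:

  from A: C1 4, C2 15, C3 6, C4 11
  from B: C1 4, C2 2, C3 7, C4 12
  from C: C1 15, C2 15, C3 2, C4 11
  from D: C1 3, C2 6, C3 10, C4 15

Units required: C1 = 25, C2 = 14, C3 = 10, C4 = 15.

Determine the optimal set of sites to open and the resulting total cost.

For any fixed open set, each tenant goes to its cheapest open site; total = fixed + service.
{B, C}: C1→B 4·25=100, C2→B 2·14=28, C3→C 2·10=20, C4→C 11·15=165. Service 313; fixed 46; total 359.
{B, C, D}: C1→D 3·25=75, C2→B 2·14=28, C3→C 2·10=20, C4→C 11·15=165. Service 288; fixed 76; total 364.
{B}: service 378 + fixed 18 = 396
{A, B, C, D}: C1→D 3·25=75, C2→B 2·14=28, C3→C 2·10=20, C4→A 11·15=165. Service 288; fixed 142; total 430.
No other subset beats 359.

Open B and C; minimum total cost 359.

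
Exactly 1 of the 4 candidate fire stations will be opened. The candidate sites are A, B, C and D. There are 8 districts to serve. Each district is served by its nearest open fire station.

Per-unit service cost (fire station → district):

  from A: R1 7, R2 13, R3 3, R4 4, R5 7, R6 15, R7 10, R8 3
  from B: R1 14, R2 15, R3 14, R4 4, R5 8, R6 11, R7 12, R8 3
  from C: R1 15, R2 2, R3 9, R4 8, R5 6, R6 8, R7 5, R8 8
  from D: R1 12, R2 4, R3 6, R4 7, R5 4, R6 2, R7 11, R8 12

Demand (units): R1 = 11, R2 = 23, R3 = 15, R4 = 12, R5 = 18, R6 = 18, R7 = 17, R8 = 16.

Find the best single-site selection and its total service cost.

With exactly 1 open, each district uses its cheapest among the chosen.
{D}: R1→D 12·11=132, R2→D 4·23=92, R3→D 6·15=90, R4→D 7·12=84, R5→D 4·18=72, R6→D 2·18=36, R7→D 11·17=187, R8→D 12·16=192. Service cost 885.
{C}: service cost 907
{A}: service cost 1083
Among all 4 size-1 choices, {D} is lowest.

Choose D only; total service cost 885.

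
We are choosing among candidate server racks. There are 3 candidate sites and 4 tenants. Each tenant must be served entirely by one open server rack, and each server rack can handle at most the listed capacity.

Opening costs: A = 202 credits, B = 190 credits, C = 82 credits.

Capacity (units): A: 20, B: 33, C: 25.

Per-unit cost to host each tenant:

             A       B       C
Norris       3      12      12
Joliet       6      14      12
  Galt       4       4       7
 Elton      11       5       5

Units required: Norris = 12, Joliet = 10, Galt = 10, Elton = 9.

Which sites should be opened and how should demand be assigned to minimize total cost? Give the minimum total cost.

Minimum total cost: 573

Open {A, C}: Norris→C 12·12=144, Joliet→A 6·10=60, Galt→A 4·10=40, Elton→C 5·9=45.
Loads: A carries 20/20, C carries 21/25. Service 289; fixed 284; total 573.
Next best feasible plan costs 621.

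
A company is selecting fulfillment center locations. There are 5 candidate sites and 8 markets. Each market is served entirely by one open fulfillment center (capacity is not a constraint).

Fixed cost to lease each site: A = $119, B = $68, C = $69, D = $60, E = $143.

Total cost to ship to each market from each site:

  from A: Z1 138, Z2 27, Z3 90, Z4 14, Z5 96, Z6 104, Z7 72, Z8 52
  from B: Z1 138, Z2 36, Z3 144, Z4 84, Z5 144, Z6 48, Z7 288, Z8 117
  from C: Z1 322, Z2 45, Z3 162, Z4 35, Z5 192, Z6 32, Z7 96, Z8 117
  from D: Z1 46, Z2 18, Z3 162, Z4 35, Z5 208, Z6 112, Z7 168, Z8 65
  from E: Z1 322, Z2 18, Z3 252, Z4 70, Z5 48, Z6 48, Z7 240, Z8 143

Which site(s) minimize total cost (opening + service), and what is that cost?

For any fixed open set, each market goes to its cheapest open site; total = fixed + service.
{A, C, D}: Z1→D 46, Z2→D 18, Z3→A 90, Z4→A 14, Z5→A 96, Z6→C 32, Z7→A 72, Z8→A 52. Service 420; fixed 248; total 668.
{A, D}: Z1→D 46, Z2→D 18, Z3→A 90, Z4→A 14, Z5→A 96, Z6→A 104, Z7→A 72, Z8→A 52. Service 492; fixed 179; total 671.
{A, B, D}: service 436 + fixed 247 = 683
{A, B, C, D, E}: Z1→D 46, Z2→D 18, Z3→A 90, Z4→A 14, Z5→E 48, Z6→C 32, Z7→A 72, Z8→A 52. Service 372; fixed 459; total 831.
No other subset beats 668.

Open A, C and D; minimum total cost 668.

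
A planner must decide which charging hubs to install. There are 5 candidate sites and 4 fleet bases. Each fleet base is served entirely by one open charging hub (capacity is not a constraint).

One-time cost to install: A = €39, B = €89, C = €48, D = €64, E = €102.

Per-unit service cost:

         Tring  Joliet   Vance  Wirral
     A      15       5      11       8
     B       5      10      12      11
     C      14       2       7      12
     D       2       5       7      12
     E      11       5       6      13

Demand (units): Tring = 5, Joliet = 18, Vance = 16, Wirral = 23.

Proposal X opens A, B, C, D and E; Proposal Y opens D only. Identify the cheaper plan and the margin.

Proposal X: {A, B, C, D, E}: Tring→D 2·5=10, Joliet→C 2·18=36, Vance→E 6·16=96, Wirral→A 8·23=184. Service 326; fixed 342; total 668.
Proposal Y: {D}: Tring→D 2·5=10, Joliet→D 5·18=90, Vance→D 7·16=112, Wirral→D 12·23=276. Service 488; fixed 64; total 552.
Difference: |668 − 552| = 116.

Proposal Y is cheaper by 116.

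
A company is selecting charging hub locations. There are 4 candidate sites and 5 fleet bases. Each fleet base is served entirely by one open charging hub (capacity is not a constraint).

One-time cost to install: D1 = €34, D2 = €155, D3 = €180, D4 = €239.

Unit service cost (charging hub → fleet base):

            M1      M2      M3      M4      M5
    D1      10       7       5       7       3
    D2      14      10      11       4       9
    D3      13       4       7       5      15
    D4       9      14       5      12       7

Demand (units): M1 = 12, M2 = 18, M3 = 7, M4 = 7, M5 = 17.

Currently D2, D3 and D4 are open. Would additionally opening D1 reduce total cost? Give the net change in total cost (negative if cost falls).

Current service cost with {D2, D3, D4}: 362.
Adding D1: each fleet base re-picks its cheapest; new service cost 294, saving 68.
Extra fixed cost: 34. Net change = 34 − 68 = -34.
(Totals: 936 → 902.)

Yes — net change −34 (cost falls by 34).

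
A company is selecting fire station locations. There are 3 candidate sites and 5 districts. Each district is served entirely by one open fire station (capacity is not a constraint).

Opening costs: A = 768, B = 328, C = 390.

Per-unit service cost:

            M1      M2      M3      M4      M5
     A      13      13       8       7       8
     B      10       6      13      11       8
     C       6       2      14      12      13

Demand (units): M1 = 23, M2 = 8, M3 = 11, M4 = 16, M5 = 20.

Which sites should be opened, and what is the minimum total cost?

For any fixed open set, each district goes to its cheapest open site; total = fixed + service.
{B}: M1→B 10·23=230, M2→B 6·8=48, M3→B 13·11=143, M4→B 11·16=176, M5→B 8·20=160. Service 757; fixed 328; total 1085.
{C}: M1→C 6·23=138, M2→C 2·8=16, M3→C 14·11=154, M4→C 12·16=192, M5→C 13·20=260. Service 760; fixed 390; total 1150.
{B, C}: service 633 + fixed 718 = 1351
{A, B, C}: M1→C 6·23=138, M2→C 2·8=16, M3→A 8·11=88, M4→A 7·16=112, M5→A 8·20=160. Service 514; fixed 1486; total 2000.
No other subset beats 1085.

Open B only; minimum total cost 1085.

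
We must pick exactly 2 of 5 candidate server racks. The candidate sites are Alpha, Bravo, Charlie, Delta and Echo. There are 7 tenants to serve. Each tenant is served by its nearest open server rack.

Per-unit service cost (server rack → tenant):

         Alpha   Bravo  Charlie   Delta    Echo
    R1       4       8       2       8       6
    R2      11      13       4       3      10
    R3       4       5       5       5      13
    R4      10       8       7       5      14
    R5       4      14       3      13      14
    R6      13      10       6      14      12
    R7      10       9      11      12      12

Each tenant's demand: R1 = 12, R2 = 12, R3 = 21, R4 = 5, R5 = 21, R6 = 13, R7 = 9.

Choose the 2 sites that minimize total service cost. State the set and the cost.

Choose Alpha and Charlie; total service cost 422.

With exactly 2 open, each tenant uses its cheapest among the chosen.
{Alpha, Charlie}: R1→Charlie 2·12=24, R2→Charlie 4·12=48, R3→Alpha 4·21=84, R4→Charlie 7·5=35, R5→Charlie 3·21=63, R6→Charlie 6·13=78, R7→Alpha 10·9=90. Service cost 422.
{Charlie, Delta}: service cost 430
{Bravo, Charlie}: service cost 434
Among all 10 size-2 choices, {Alpha, Charlie} is lowest.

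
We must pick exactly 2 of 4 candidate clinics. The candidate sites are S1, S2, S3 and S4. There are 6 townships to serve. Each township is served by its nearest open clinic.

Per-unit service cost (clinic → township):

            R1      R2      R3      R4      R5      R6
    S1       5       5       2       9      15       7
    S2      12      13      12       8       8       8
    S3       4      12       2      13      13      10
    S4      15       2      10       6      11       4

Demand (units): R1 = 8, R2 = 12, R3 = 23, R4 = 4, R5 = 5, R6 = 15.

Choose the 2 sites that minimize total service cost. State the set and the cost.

With exactly 2 open, each township uses its cheapest among the chosen.
{S3, S4}: R1→S3 4·8=32, R2→S4 2·12=24, R3→S3 2·23=46, R4→S4 6·4=24, R5→S4 11·5=55, R6→S4 4·15=60. Service cost 241.
{S1, S4}: service cost 249
{S1, S2}: service cost 323
Among all 6 size-2 choices, {S3, S4} is lowest.

Choose S3 and S4; total service cost 241.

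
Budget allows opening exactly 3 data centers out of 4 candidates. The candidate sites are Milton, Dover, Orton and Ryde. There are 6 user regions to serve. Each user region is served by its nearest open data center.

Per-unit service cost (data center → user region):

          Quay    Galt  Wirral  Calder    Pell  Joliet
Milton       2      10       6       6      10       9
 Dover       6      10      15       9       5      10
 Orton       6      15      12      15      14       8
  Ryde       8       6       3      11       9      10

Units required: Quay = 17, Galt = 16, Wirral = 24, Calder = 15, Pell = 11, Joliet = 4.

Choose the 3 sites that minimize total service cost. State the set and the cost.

With exactly 3 open, each user region uses its cheapest among the chosen.
{Milton, Dover, Ryde}: Quay→Milton 2·17=34, Galt→Ryde 6·16=96, Wirral→Ryde 3·24=72, Calder→Milton 6·15=90, Pell→Dover 5·11=55, Joliet→Milton 9·4=36. Service cost 383.
{Milton, Orton, Ryde}: service cost 423
{Dover, Orton, Ryde}: service cost 492
Among all 4 size-3 choices, {Milton, Dover, Ryde} is lowest.

Choose Milton, Dover and Ryde; total service cost 383.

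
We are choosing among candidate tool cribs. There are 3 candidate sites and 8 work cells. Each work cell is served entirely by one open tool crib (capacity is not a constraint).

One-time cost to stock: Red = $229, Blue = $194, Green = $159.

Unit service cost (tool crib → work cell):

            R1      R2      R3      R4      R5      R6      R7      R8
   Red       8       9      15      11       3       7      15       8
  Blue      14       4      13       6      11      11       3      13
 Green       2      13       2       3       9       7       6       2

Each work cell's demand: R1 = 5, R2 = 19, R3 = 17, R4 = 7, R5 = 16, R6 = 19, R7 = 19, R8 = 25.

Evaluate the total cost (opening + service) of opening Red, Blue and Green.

Total cost: 1011

Each work cell is assigned to its cheapest site among the open ones.
{Red, Blue, Green}: R1→Green 2·5=10, R2→Blue 4·19=76, R3→Green 2·17=34, R4→Green 3·7=21, R5→Red 3·16=48, R6→Red 7·19=133, R7→Blue 3·19=57, R8→Green 2·25=50. Service 429; fixed 582; total 1011.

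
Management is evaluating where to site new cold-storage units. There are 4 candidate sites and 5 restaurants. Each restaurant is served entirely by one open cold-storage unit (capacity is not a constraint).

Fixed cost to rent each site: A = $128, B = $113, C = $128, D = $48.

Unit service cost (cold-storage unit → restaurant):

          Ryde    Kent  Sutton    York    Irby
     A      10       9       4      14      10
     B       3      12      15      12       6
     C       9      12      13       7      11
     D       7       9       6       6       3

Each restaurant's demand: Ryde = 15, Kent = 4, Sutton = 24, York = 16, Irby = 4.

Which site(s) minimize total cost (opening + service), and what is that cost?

Open D only; minimum total cost 441.

For any fixed open set, each restaurant goes to its cheapest open site; total = fixed + service.
{D}: Ryde→D 7·15=105, Kent→D 9·4=36, Sutton→D 6·24=144, York→D 6·16=96, Irby→D 3·4=12. Service 393; fixed 48; total 441.
{B, D}: Ryde→B 3·15=45, Kent→D 9·4=36, Sutton→D 6·24=144, York→D 6·16=96, Irby→D 3·4=12. Service 333; fixed 161; total 494.
{A, D}: Ryde→D 7·15=105, Kent→A 9·4=36, Sutton→A 4·24=96, York→D 6·16=96, Irby→D 3·4=12. Service 345; fixed 176; total 521.
{A, B, C, D}: service 285 + fixed 417 = 702
(All 15 nonempty subsets were checked; D only is lowest.)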